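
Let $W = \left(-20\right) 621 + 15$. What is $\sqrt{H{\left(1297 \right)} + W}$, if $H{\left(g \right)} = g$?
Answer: $2 i \sqrt{2777} \approx 105.39 i$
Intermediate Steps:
$W = -12405$ ($W = -12420 + 15 = -12405$)
$\sqrt{H{\left(1297 \right)} + W} = \sqrt{1297 - 12405} = \sqrt{-11108} = 2 i \sqrt{2777}$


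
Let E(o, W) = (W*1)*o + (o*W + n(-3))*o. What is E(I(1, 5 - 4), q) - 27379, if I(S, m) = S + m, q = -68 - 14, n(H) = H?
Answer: -27877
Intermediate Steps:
q = -82
E(o, W) = W*o + o*(-3 + W*o) (E(o, W) = (W*1)*o + (o*W - 3)*o = W*o + (W*o - 3)*o = W*o + (-3 + W*o)*o = W*o + o*(-3 + W*o))
E(I(1, 5 - 4), q) - 27379 = (1 + (5 - 4))*(-3 - 82 - 82*(1 + (5 - 4))) - 27379 = (1 + 1)*(-3 - 82 - 82*(1 + 1)) - 27379 = 2*(-3 - 82 - 82*2) - 27379 = 2*(-3 - 82 - 164) - 27379 = 2*(-249) - 27379 = -498 - 27379 = -27877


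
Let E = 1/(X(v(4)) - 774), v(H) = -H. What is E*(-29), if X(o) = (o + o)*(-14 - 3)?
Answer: 1/22 ≈ 0.045455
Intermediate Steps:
X(o) = -34*o (X(o) = (2*o)*(-17) = -34*o)
E = -1/638 (E = 1/(-(-34)*4 - 774) = 1/(-34*(-4) - 774) = 1/(136 - 774) = 1/(-638) = -1/638 ≈ -0.0015674)
E*(-29) = -1/638*(-29) = 1/22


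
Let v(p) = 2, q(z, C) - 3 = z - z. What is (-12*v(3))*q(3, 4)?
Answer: -72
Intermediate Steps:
q(z, C) = 3 (q(z, C) = 3 + (z - z) = 3 + 0 = 3)
(-12*v(3))*q(3, 4) = -12*2*3 = -24*3 = -72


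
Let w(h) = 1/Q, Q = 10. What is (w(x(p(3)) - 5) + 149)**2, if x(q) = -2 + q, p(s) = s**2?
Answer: 2223081/100 ≈ 22231.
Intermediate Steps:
w(h) = 1/10
(w(x(p(3)) - 5) + 149)**2 = (1/10 + 149)**2 = (1491/10)**2 = 2223081/100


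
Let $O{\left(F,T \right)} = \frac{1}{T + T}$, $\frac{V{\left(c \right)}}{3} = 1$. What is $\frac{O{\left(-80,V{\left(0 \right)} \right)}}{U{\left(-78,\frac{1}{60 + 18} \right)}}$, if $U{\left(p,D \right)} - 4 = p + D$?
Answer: $- \frac{13}{5771} \approx -0.0022526$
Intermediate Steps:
$V{\left(c \right)} = 3$ ($V{\left(c \right)} = 3 \cdot 1 = 3$)
$O{\left(F,T \right)} = \frac{1}{2 T}$
$U{\left(p,D \right)} = 4 + D + p$ ($U{\left(p,D \right)} = 4 + \left(p + D\right) = 4 + \left(D + p\right) = 4 + D + p$)
$\frac{O{\left(-80,V{\left(0 \right)} \right)}}{U{\left(-78,\frac{1}{60 + 18} \right)}} = \frac{\frac{1}{2} \cdot \frac{1}{3}}{4 + \frac{1}{60 + 18} - 78} = \frac{\frac{1}{2} \cdot \frac{1}{3}}{4 + \frac{1}{78} - 78} = \frac{1}{6 \left(4 + \frac{1}{78} - 78\right)} = \frac{1}{6 \left(- \frac{5771}{78}\right)} = \frac{1}{6} \left(- \frac{78}{5771}\right) = - \frac{13}{5771}$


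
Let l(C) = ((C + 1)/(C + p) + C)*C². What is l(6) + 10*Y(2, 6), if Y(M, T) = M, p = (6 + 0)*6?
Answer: 242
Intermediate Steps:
p = 36 (p = 6*6 = 36)
l(C) = C²*(C + (1 + C)/(36 + C)) (l(C) = ((C + 1)/(C + 36) + C)*C² = ((1 + C)/(36 + C) + C)*C² = (C + (1 + C)/(36 + C))*C² = C²*(C + (1 + C)/(36 + C)))
l(6) + 10*Y(2, 6) = 6²*(1 + 6² + 37*6)/(36 + 6) + 10*2 = 36*(1 + 36 + 222)/42 + 20 = 36*(1/42)*259 + 20 = 222 + 20 = 242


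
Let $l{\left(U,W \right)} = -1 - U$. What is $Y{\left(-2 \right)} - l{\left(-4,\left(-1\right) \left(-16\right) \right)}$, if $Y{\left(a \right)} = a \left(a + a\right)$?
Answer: $5$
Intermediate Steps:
$Y{\left(a \right)} = 2 a^{2}$ ($Y{\left(a \right)} = a 2 a = 2 a^{2}$)
$Y{\left(-2 \right)} - l{\left(-4,\left(-1\right) \left(-16\right) \right)} = 2 \left(-2\right)^{2} - \left(-1 - -4\right) = 2 \cdot 4 - \left(-1 + 4\right) = 8 - 3 = 5$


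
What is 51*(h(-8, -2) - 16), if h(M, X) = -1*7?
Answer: -1173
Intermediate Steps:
h(M, X) = -7
51*(h(-8, -2) - 16) = 51*(-7 - 16) = 51*(-23) = -1173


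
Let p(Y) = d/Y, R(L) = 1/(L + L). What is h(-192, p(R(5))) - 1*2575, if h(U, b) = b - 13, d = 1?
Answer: -2578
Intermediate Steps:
R(L) = 1/(2*L)
p(Y) = 1/Y
h(U, b) = -13 + b
h(-192, p(R(5))) - 1*2575 = (-13 + 1/((1/2)/5)) - 1*2575 = (-13 + 1/((1/2)*(1/5))) - 2575 = (-13 + 1/(1/10)) - 2575 = (-13 + 10) - 2575 = -3 - 2575 = -2578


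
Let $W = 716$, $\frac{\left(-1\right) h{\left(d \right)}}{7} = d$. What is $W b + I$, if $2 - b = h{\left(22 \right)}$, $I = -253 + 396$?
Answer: $111839$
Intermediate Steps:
$h{\left(d \right)} = - 7 d$
$I = 143$
$b = 156$ ($b = 2 - \left(-7\right) 22 = 2 - -154 = 2 + 154 = 156$)
$W b + I = 716 \cdot 156 + 143 = 111696 + 143 = 111839$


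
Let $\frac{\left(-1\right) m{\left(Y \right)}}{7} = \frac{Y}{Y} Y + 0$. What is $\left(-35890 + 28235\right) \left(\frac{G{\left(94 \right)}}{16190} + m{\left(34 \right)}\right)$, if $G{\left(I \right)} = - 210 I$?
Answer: $\frac{2964750880}{1619} \approx 1.8312 \cdot 10^{6}$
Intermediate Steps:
$m{\left(Y \right)} = - 7 Y$ ($m{\left(Y \right)} = - 7 \left(\frac{Y}{Y} Y + 0\right) = - 7 \left(1 Y + 0\right) = - 7 \left(Y + 0\right) = - 7 Y$)
$\left(-35890 + 28235\right) \left(\frac{G{\left(94 \right)}}{16190} + m{\left(34 \right)}\right) = \left(-35890 + 28235\right) \left(\frac{\left(-210\right) 94}{16190} - 238\right) = - 7655 \left(\left(-19740\right) \frac{1}{16190} - 238\right) = - 7655 \left(- \frac{1974}{1619} - 238\right) = \left(-7655\right) \left(- \frac{387296}{1619}\right) = \frac{2964750880}{1619}$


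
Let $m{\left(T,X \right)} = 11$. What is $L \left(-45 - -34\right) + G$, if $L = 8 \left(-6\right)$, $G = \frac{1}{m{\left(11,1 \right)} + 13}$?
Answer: $\frac{12673}{24} \approx 528.04$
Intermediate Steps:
$G = \frac{1}{24}$ ($G = \frac{1}{11 + 13} = \frac{1}{24} \approx 0.041667$)
$L = -48$
$L \left(-45 - -34\right) + G = - 48 \left(-45 - -34\right) + \frac{1}{24} = - 48 \left(-45 + 34\right) + \frac{1}{24} = \left(-48\right) \left(-11\right) + \frac{1}{24} = 528 + \frac{1}{24} = \frac{12673}{24}$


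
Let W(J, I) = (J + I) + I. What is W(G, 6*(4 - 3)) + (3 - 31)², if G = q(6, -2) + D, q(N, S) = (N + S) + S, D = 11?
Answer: 809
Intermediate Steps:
q(N, S) = N + 2*S
G = 13 (G = (6 + 2*(-2)) + 11 = (6 - 4) + 11 = 2 + 11 = 13)
W(J, I) = J + 2*I (W(J, I) = (I + J) + I = J + 2*I)
W(G, 6*(4 - 3)) + (3 - 31)² = (13 + 2*(6*(4 - 3))) + (3 - 31)² = (13 + 2*(6*1)) + (-28)² = (13 + 2*6) + 784 = (13 + 12) + 784 = 25 + 784 = 809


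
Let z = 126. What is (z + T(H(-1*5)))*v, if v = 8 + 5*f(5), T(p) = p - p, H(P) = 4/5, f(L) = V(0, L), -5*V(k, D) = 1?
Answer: 882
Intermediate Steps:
V(k, D) = -⅕ (V(k, D) = -⅕*1 = -⅕)
f(L) = -⅕
H(P) = ⅘ (H(P) = 4*(⅕) = ⅘)
T(p) = 0
v = 7 (v = 8 + 5*(-⅕) = 8 - 1 = 7)
(z + T(H(-1*5)))*v = (126 + 0)*7 = 126*7 = 882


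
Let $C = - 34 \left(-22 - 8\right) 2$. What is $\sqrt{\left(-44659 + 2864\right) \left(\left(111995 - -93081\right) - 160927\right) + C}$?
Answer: $i \sqrt{1845205415} \approx 42956.0 i$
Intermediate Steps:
$C = 2040$ ($C = \left(-34\right) \left(-30\right) 2 = 1020 \cdot 2 = 2040$)
$\sqrt{\left(-44659 + 2864\right) \left(\left(111995 - -93081\right) - 160927\right) + C} = \sqrt{\left(-44659 + 2864\right) \left(\left(111995 - -93081\right) - 160927\right) + 2040} = \sqrt{- 41795 \left(\left(111995 + 93081\right) - 160927\right) + 2040} = \sqrt{- 41795 \left(205076 - 160927\right) + 2040} = \sqrt{\left(-41795\right) 44149 + 2040} = \sqrt{-1845207455 + 2040} = \sqrt{-1845205415} = i \sqrt{1845205415}$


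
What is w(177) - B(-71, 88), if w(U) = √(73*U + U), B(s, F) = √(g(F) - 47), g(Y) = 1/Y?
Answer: √13098 - I*√90970/44 ≈ 114.45 - 6.8548*I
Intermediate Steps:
g(Y) = 1/Y
B(s, F) = √(-47 + 1/F) (B(s, F) = √(1/F - 47) = √(-47 + 1/F))
w(U) = √74*√U (w(U) = √(74*U) = √74*√U)
w(177) - B(-71, 88) = √74*√177 - √(-47 + 1/88) = √13098 - √(-47 + 1/88) = √13098 - √(-4135/88) = √13098 - I*√90970/44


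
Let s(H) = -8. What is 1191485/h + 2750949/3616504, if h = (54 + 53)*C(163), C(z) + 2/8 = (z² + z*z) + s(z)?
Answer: 79791336640577/82237612052632 ≈ 0.97025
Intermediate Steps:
C(z) = -33/4 + 2*z² (C(z) = -¼ + ((z² + z*z) - 8) = -¼ + ((z² + z²) - 8) = -¼ + (2*z² - 8) = -¼ + (-8 + 2*z²) = -33/4 + 2*z²)
h = 22739533/4 (h = (54 + 53)*(-33/4 + 2*163²) = 107*(-33/4 + 2*26569) = 107*(-33/4 + 53138) = 107*(212519/4) = 22739533/4 ≈ 5.6849e+6)
1191485/h + 2750949/3616504 = 1191485/(22739533/4) + 2750949/3616504 = 1191485*(4/22739533) + 2750949*(1/3616504) = 4765940/22739533 + 2750949/3616504 = 79791336640577/82237612052632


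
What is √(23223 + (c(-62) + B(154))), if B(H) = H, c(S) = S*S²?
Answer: I*√214951 ≈ 463.63*I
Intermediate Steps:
c(S) = S³
√(23223 + (c(-62) + B(154))) = √(23223 + ((-62)³ + 154)) = √(23223 + (-238328 + 154)) = √(23223 - 238174) = √(-214951) = I*√214951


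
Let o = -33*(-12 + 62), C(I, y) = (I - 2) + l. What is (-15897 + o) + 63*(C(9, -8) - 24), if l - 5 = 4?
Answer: -18051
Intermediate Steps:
l = 9 (l = 5 + 4 = 9)
C(I, y) = 7 + I (C(I, y) = (I - 2) + 9 = (-2 + I) + 9 = 7 + I)
o = -1650 (o = -33*50 = -1650)
(-15897 + o) + 63*(C(9, -8) - 24) = (-15897 - 1650) + 63*((7 + 9) - 24) = -17547 + 63*(16 - 24) = -17547 + 63*(-8) = -17547 - 504 = -18051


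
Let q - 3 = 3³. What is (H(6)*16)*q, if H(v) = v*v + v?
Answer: 20160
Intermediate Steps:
q = 30 (q = 3 + 3³ = 3 + 27 = 30)
H(v) = v + v² (H(v) = v² + v = v + v²)
(H(6)*16)*q = ((6*(1 + 6))*16)*30 = ((6*7)*16)*30 = (42*16)*30 = 672*30 = 20160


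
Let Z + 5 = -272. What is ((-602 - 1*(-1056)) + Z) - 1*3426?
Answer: -3249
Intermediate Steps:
Z = -277 (Z = -5 - 272 = -277)
((-602 - 1*(-1056)) + Z) - 1*3426 = ((-602 - 1*(-1056)) - 277) - 1*3426 = ((-602 + 1056) - 277) - 3426 = (454 - 277) - 3426 = 177 - 3426 = -3249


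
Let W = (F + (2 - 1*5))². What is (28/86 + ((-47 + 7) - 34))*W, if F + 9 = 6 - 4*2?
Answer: -620928/43 ≈ -14440.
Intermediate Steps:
F = -11 (F = -9 + (6 - 4*2) = -9 + (6 - 8) = -9 - 2 = -11)
W = 196 (W = (-11 + (2 - 1*5))² = (-11 + (2 - 5))² = (-11 - 3)² = (-14)² = 196)
(28/86 + ((-47 + 7) - 34))*W = (28/86 + ((-47 + 7) - 34))*196 = (28*(1/86) + (-40 - 34))*196 = (14/43 - 74)*196 = -3168/43*196 = -620928/43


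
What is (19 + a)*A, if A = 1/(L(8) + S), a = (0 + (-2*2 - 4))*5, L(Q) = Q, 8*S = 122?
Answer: -28/31 ≈ -0.90323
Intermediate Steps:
S = 61/4 (S = (⅛)*122 = 61/4 ≈ 15.250)
a = -40 (a = (0 + (-4 - 4))*5 = (0 - 8)*5 = -8*5 = -40)
A = 4/93 (A = 1/(8 + 61/4) = 1/(93/4) = 4/93 ≈ 0.043011)
(19 + a)*A = (19 - 40)*(4/93) = -21*4/93 = -28/31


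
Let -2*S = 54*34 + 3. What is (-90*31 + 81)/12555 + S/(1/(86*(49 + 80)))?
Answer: -14230301836/1395 ≈ -1.0201e+7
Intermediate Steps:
S = -1839/2 (S = -(54*34 + 3)/2 = -(1836 + 3)/2 = -1/2*1839 = -1839/2 ≈ -919.50)
(-90*31 + 81)/12555 + S/(1/(86*(49 + 80))) = (-90*31 + 81)/12555 - 1839*86*(49 + 80)/2 = (-2790 + 81)*(1/12555) - 1839*86*129/2 = -2709*1/12555 - 1839/(2*(1/11094)) = -301/1395 - 1839/(2*1/11094) = -301/1395 - 1839/2*11094 = -301/1395 - 10200933 = -14230301836/1395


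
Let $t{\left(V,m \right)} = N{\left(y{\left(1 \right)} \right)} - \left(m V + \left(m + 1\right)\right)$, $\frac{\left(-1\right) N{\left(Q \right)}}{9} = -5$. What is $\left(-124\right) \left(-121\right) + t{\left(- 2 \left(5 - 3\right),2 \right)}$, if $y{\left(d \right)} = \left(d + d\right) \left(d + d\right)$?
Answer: $15054$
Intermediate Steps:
$y{\left(d \right)} = 4 d^{2}$ ($y{\left(d \right)} = 2 d 2 d = 4 d^{2}$)
$N{\left(Q \right)} = 45$ ($N{\left(Q \right)} = \left(-9\right) \left(-5\right) = 45$)
$t{\left(V,m \right)} = 44 - m - V m$ ($t{\left(V,m \right)} = 45 - \left(m V + \left(m + 1\right)\right) = 45 - \left(V m + \left(1 + m\right)\right) = 45 - \left(1 + m + V m\right) = 44 - m - V m$)
$\left(-124\right) \left(-121\right) + t{\left(- 2 \left(5 - 3\right),2 \right)} = \left(-124\right) \left(-121\right) - \left(-42 + - 2 \left(5 - 3\right) 2\right) = 15004 - \left(-42 + \left(-2\right) 2 \cdot 2\right) = 15004 - \left(-42 - 8\right) = 15004 + \left(44 - 2 + 8\right) = 15004 + 50 = 15054$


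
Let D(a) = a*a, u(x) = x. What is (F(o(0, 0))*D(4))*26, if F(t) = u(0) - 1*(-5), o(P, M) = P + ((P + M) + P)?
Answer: 2080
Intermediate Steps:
o(P, M) = M + 3*P (o(P, M) = P + ((M + P) + P) = P + (M + 2*P) = M + 3*P)
F(t) = 5 (F(t) = 0 - 1*(-5) = 0 + 5 = 5)
D(a) = a**2
(F(o(0, 0))*D(4))*26 = (5*4**2)*26 = (5*16)*26 = 80*26 = 2080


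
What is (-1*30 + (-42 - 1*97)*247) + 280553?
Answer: 246190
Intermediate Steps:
(-1*30 + (-42 - 1*97)*247) + 280553 = (-30 + (-42 - 97)*247) + 280553 = (-30 - 139*247) + 280553 = (-30 - 34333) + 280553 = -34363 + 280553 = 246190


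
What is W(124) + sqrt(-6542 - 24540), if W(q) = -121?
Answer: -121 + I*sqrt(31082) ≈ -121.0 + 176.3*I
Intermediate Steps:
W(124) + sqrt(-6542 - 24540) = -121 + sqrt(-6542 - 24540) = -121 + sqrt(-31082) = -121 + I*sqrt(31082)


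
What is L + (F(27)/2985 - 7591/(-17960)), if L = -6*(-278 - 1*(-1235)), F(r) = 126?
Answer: -20520476207/3574040 ≈ -5741.5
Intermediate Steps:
L = -5742 (L = -6*(-278 + 1235) = -6*957 = -5742)
L + (F(27)/2985 - 7591/(-17960)) = -5742 + (126/2985 - 7591/(-17960)) = -5742 + (126*(1/2985) - 7591*(-1/17960)) = -5742 + (42/995 + 7591/17960) = -5742 + 1661473/3574040 = -20520476207/3574040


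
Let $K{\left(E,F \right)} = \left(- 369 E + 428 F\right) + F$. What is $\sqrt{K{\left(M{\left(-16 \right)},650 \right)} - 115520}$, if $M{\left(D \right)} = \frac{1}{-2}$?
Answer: $\frac{\sqrt{654058}}{2} \approx 404.37$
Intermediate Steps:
$M{\left(D \right)} = - \frac{1}{2}$
$K{\left(E,F \right)} = - 369 E + 429 F$
$\sqrt{K{\left(M{\left(-16 \right)},650 \right)} - 115520} = \sqrt{\left(\left(-369\right) \left(- \frac{1}{2}\right) + 429 \cdot 650\right) - 115520} = \sqrt{\left(\frac{369}{2} + 278850\right) - 115520} = \sqrt{\frac{558069}{2} - 115520} = \sqrt{\frac{327029}{2}} = \frac{\sqrt{654058}}{2}$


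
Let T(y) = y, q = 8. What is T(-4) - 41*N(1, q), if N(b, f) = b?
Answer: -45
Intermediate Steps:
T(-4) - 41*N(1, q) = -4 - 41*1 = -4 - 41 = -45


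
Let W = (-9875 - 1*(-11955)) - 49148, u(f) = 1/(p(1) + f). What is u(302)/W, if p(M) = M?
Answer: -1/14261604 ≈ -7.0118e-8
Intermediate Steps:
u(f) = 1/(1 + f)
W = -47068 (W = (-9875 + 11955) - 49148 = 2080 - 49148 = -47068)
u(302)/W = 1/((1 + 302)*(-47068)) = -1/47068/303 = (1/303)*(-1/47068) = -1/14261604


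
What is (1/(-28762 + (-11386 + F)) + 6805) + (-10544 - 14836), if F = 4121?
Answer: -669201526/36027 ≈ -18575.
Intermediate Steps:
(1/(-28762 + (-11386 + F)) + 6805) + (-10544 - 14836) = (1/(-28762 + (-11386 + 4121)) + 6805) + (-10544 - 14836) = (1/(-28762 - 7265) + 6805) - 25380 = (1/(-36027) + 6805) - 25380 = (-1/36027 + 6805) - 25380 = 245163734/36027 - 25380 = -669201526/36027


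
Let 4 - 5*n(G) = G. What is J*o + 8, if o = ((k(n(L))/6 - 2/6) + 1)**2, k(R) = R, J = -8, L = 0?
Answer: 72/25 ≈ 2.8800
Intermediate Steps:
n(G) = 4/5 - G/5
o = 16/25 (o = (((4/5 - 1/5*0)/6 - 2/6) + 1)**2 = (((4/5 + 0)*(1/6) - 2*1/6) + 1)**2 = (((4/5)*(1/6) - 1/3) + 1)**2 = ((2/15 - 1/3) + 1)**2 = (-1/5 + 1)**2 = (4/5)**2 = 16/25 ≈ 0.64000)
J*o + 8 = -8*16/25 + 8 = -128/25 + 8 = 72/25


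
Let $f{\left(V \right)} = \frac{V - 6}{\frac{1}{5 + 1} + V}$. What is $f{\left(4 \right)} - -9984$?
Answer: $\frac{249588}{25} \approx 9983.5$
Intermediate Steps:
$f{\left(V \right)} = \frac{-6 + V}{\frac{1}{6} + V}$
$f{\left(4 \right)} - -9984 = \frac{6 \left(-6 + 4\right)}{1 + 6 \cdot 4} - -9984 = 6 \frac{1}{1 + 24} \left(-2\right) + 9984 = 6 \cdot \frac{1}{25} \left(-2\right) + 9984 = - \frac{12}{25} + 9984 = \frac{249588}{25}$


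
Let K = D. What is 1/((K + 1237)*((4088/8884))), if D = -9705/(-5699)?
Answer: 12657479/7214674096 ≈ 0.0017544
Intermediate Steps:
D = 9705/5699 (D = -9705*(-1/5699) = 9705/5699 ≈ 1.7029)
K = 9705/5699 ≈ 1.7029
1/((K + 1237)*((4088/8884))) = 1/((9705/5699 + 1237)*((4088/8884))) = 1/((7059368/5699)*((4088*(1/8884)))) = 5699/(7059368*(1022/2221)) = (5699/7059368)*(2221/1022) = 12657479/7214674096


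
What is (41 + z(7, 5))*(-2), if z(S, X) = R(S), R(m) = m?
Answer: -96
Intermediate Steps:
z(S, X) = S
(41 + z(7, 5))*(-2) = (41 + 7)*(-2) = 48*(-2) = -96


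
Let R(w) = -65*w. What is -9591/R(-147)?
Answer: -3197/3185 ≈ -1.0038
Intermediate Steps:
-9591/R(-147) = -9591/((-65*(-147))) = -9591/9555 = -9591*1/9555 = -3197/3185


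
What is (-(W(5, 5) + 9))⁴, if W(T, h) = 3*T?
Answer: 331776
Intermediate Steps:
(-(W(5, 5) + 9))⁴ = (-(3*5 + 9))⁴ = (-(15 + 9))⁴ = (-1*24)⁴ = (-24)⁴ = 331776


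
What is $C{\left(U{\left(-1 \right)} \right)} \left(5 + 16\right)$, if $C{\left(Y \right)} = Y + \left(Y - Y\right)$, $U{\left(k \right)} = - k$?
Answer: $21$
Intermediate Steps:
$C{\left(Y \right)} = Y$ ($C{\left(Y \right)} = Y + 0 = Y$)
$C{\left(U{\left(-1 \right)} \right)} \left(5 + 16\right) = \left(-1\right) \left(-1\right) \left(5 + 16\right) = 1 \cdot 21 = 21$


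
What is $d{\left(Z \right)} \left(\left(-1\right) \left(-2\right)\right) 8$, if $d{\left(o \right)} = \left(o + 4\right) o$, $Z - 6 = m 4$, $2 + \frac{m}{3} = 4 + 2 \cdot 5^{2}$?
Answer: $6390720$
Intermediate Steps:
$m = 156$ ($m = -6 + 3 \left(4 + 2 \cdot 5^{2}\right) = -6 + 3 \left(4 + 2 \cdot 25\right) = -6 + 3 \left(4 + 50\right) = -6 + 3 \cdot 54 = -6 + 162 = 156$)
$Z = 630$ ($Z = 6 + 156 \cdot 4 = 6 + 624 = 630$)
$d{\left(o \right)} = o \left(4 + o\right)$ ($d{\left(o \right)} = \left(4 + o\right) o = o \left(4 + o\right)$)
$d{\left(Z \right)} \left(\left(-1\right) \left(-2\right)\right) 8 = 630 \left(4 + 630\right) \left(\left(-1\right) \left(-2\right)\right) 8 = 630 \cdot 634 \cdot 2 \cdot 8 = 399420 \cdot 2 \cdot 8 = 798840 \cdot 8 = 6390720$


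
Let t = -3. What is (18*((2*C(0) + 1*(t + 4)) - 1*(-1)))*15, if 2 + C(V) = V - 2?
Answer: -1620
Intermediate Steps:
C(V) = -4 + V (C(V) = -2 + (V - 2) = -2 + (-2 + V) = -4 + V)
(18*((2*C(0) + 1*(t + 4)) - 1*(-1)))*15 = (18*((2*(-4 + 0) + 1*(-3 + 4)) - 1*(-1)))*15 = (18*((2*(-4) + 1*1) + 1))*15 = (18*((-8 + 1) + 1))*15 = (18*(-7 + 1))*15 = (18*(-6))*15 = -108*15 = -1620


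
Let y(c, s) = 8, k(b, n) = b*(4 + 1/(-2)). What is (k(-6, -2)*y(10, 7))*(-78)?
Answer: 13104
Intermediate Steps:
k(b, n) = 7*b/2 (k(b, n) = b*(4 - 1/2) = b*(7/2) = 7*b/2)
(k(-6, -2)*y(10, 7))*(-78) = (((7/2)*(-6))*8)*(-78) = -21*8*(-78) = -168*(-78) = 13104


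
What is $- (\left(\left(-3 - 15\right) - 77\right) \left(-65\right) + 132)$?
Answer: $-6307$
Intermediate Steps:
$- (\left(\left(-3 - 15\right) - 77\right) \left(-65\right) + 132) = - (\left(-18 - 77\right) \left(-65\right) + 132) = - (\left(-95\right) \left(-65\right) + 132) = - (6175 + 132) = \left(-1\right) 6307 = -6307$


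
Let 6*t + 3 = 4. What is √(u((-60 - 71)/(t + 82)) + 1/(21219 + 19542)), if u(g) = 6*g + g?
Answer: I*√500741633151613/6698391 ≈ 3.3407*I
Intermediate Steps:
t = ⅙ (t = -½ + (⅙)*4 = -½ + ⅔ = ⅙ ≈ 0.16667)
u(g) = 7*g
√(u((-60 - 71)/(t + 82)) + 1/(21219 + 19542)) = √(7*((-60 - 71)/(⅙ + 82)) + 1/(21219 + 19542)) = √(7*(-131/493/6) + 1/40761) = √(7*(-131*6/493) + 1/40761) = √(7*(-786/493) + 1/40761) = √(-5502/493 + 1/40761) = √(-224266529/20095173) = I*√500741633151613/6698391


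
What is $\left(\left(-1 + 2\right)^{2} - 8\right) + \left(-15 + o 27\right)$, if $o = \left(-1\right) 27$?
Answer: $-751$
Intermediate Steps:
$o = -27$
$\left(\left(-1 + 2\right)^{2} - 8\right) + \left(-15 + o 27\right) = \left(\left(-1 + 2\right)^{2} - 8\right) - 744 = \left(1^{2} - 8\right) - 744 = \left(1 - 8\right) - 744 = -7 - 744 = -751$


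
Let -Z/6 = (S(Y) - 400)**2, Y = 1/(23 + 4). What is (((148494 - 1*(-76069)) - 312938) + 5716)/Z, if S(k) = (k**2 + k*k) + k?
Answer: 14642793873/170027296082 ≈ 0.086120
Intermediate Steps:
Y = 1/27 ≈ 0.037037
S(k) = k + 2*k**2 (S(k) = (k**2 + k**2) + k = 2*k**2 + k = k + 2*k**2)
Z = -170027296082/177147 (Z = -6*((1 + 2*(1/27))/27 - 400)**2 = -6*((1 + 2/27)/27 - 400)**2 = -6*((1/27)*(29/27) - 400)**2 = -6*(29/729 - 400)**2 = -6*(-291571/729)**2 = -6*85013648041/531441 = -170027296082/177147 ≈ -9.5981e+5)
(((148494 - 1*(-76069)) - 312938) + 5716)/Z = (((148494 - 1*(-76069)) - 312938) + 5716)/(-170027296082/177147) = (((148494 + 76069) - 312938) + 5716)*(-177147/170027296082) = ((224563 - 312938) + 5716)*(-177147/170027296082) = (-88375 + 5716)*(-177147/170027296082) = -82659*(-177147/170027296082) = 14642793873/170027296082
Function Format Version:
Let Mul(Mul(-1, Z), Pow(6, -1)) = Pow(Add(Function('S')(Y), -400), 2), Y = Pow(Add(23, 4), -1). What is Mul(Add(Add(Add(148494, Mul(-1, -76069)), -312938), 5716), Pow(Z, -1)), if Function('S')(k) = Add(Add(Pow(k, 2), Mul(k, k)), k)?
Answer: Rational(14642793873, 170027296082) ≈ 0.086120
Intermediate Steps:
Y = Rational(1, 27) (Y = Pow(27, -1) = Rational(1, 27) ≈ 0.037037)
Function('S')(k) = Add(k, Mul(2, Pow(k, 2))) (Function('S')(k) = Add(Add(Pow(k, 2), Pow(k, 2)), k) = Add(Mul(2, Pow(k, 2)), k) = Add(k, Mul(2, Pow(k, 2))))
Z = Rational(-170027296082, 177147) (Z = Mul(-6, Pow(Add(Mul(Rational(1, 27), Add(1, Mul(2, Rational(1, 27)))), -400), 2)) = Mul(-6, Pow(Add(Mul(Rational(1, 27), Add(1, Rational(2, 27))), -400), 2)) = Mul(-6, Pow(Add(Mul(Rational(1, 27), Rational(29, 27)), -400), 2)) = Mul(-6, Pow(Add(Rational(29, 729), -400), 2)) = Mul(-6, Pow(Rational(-291571, 729), 2)) = Mul(-6, Rational(85013648041, 531441)) = Rational(-170027296082, 177147) ≈ -9.5981e+5)
Mul(Add(Add(Add(148494, Mul(-1, -76069)), -312938), 5716), Pow(Z, -1)) = Mul(Add(Add(Add(148494, Mul(-1, -76069)), -312938), 5716), Pow(Rational(-170027296082, 177147), -1)) = Mul(Add(Add(Add(148494, 76069), -312938), 5716), Rational(-177147, 170027296082)) = Mul(Add(Add(224563, -312938), 5716), Rational(-177147, 170027296082)) = Mul(Add(-88375, 5716), Rational(-177147, 170027296082)) = Mul(-82659, Rational(-177147, 170027296082)) = Rational(14642793873, 170027296082)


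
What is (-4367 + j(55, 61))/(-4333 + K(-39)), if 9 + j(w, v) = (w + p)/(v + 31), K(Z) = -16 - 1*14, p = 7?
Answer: 201265/200698 ≈ 1.0028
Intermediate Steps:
K(Z) = -30 (K(Z) = -16 - 14 = -30)
j(w, v) = -9 + (7 + w)/(31 + v) (j(w, v) = -9 + (w + 7)/(v + 31) = -9 + (7 + w)/(31 + v))
(-4367 + j(55, 61))/(-4333 + K(-39)) = (-4367 + (-272 + 55 - 9*61)/(31 + 61))/(-4333 - 30) = (-4367 + (-272 + 55 - 549)/92)/(-4363) = (-4367 + (1/92)*(-766))*(-1/4363) = (-4367 - 383/46)*(-1/4363) = -201265/46*(-1/4363) = 201265/200698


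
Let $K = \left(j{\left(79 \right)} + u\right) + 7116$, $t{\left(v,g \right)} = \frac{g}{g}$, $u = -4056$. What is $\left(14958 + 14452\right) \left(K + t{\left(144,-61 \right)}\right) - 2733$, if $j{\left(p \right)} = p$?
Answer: $92344667$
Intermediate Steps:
$t{\left(v,g \right)} = 1$
$K = 3139$ ($K = \left(79 - 4056\right) + 7116 = -3977 + 7116 = 3139$)
$\left(14958 + 14452\right) \left(K + t{\left(144,-61 \right)}\right) - 2733 = \left(14958 + 14452\right) \left(3139 + 1\right) - 2733 = 29410 \cdot 3140 - 2733 = 92347400 - 2733 = 92344667$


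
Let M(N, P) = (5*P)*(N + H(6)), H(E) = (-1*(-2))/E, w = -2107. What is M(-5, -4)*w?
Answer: -589960/3 ≈ -1.9665e+5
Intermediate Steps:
H(E) = 2/E
M(N, P) = 5*P*(⅓ + N) (M(N, P) = (5*P)*(N + 2/6) = (5*P)*(N + 2*(⅙)) = (5*P)*(N + ⅓) = (5*P)*(⅓ + N) = 5*P*(⅓ + N))
M(-5, -4)*w = ((5/3)*(-4)*(1 + 3*(-5)))*(-2107) = ((5/3)*(-4)*(1 - 15))*(-2107) = ((5/3)*(-4)*(-14))*(-2107) = (280/3)*(-2107) = -589960/3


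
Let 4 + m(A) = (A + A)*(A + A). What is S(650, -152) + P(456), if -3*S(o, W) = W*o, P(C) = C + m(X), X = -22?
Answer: 105964/3 ≈ 35321.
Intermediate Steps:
m(A) = -4 + 4*A² (m(A) = -4 + (A + A)*(A + A) = -4 + (2*A)*(2*A) = -4 + 4*A²)
P(C) = 1932 + C (P(C) = C + (-4 + 4*(-22)²) = C + (-4 + 4*484) = C + (-4 + 1936) = C + 1932 = 1932 + C)
S(o, W) = -W*o/3
S(650, -152) + P(456) = -⅓*(-152)*650 + (1932 + 456) = 98800/3 + 2388 = 105964/3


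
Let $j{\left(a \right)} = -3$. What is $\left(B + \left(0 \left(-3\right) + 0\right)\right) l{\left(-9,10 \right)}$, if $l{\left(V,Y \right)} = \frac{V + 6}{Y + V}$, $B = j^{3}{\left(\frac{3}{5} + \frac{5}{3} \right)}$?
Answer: $81$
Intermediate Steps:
$B = -27$ ($B = \left(-3\right)^{3} = -27$)
$l{\left(V,Y \right)} = \frac{6 + V}{V + Y}$
$\left(B + \left(0 \left(-3\right) + 0\right)\right) l{\left(-9,10 \right)} = \left(-27 + \left(0 \left(-3\right) + 0\right)\right) \frac{6 - 9}{-9 + 10} = \left(-27 + \left(0 + 0\right)\right) 1^{-1} \left(-3\right) = \left(-27 + 0\right) 1 \left(-3\right) = \left(-27\right) \left(-3\right) = 81$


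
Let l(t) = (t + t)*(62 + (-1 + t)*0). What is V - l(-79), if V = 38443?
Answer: 48239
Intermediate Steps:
l(t) = 124*t (l(t) = (2*t)*(62 + 0) = (2*t)*62 = 124*t)
V - l(-79) = 38443 - 124*(-79) = 38443 - 1*(-9796) = 38443 + 9796 = 48239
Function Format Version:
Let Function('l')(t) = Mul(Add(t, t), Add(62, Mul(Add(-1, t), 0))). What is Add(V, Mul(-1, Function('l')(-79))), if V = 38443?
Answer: 48239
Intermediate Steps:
Function('l')(t) = Mul(124, t) (Function('l')(t) = Mul(Mul(2, t), Add(62, 0)) = Mul(Mul(2, t), 62) = Mul(124, t))
Add(V, Mul(-1, Function('l')(-79))) = Add(38443, Mul(-1, Mul(124, -79))) = Add(38443, Mul(-1, -9796)) = Add(38443, 9796) = 48239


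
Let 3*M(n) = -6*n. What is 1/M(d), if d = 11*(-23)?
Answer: 1/506 ≈ 0.0019763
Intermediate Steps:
d = -253
M(n) = -2*n (M(n) = (-6*n)/3 = -2*n)
1/M(d) = 1/(-2*(-253)) = 1/506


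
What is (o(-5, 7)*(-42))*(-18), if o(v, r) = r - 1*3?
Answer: 3024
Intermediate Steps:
o(v, r) = -3 + r (o(v, r) = r - 3 = -3 + r)
(o(-5, 7)*(-42))*(-18) = ((-3 + 7)*(-42))*(-18) = (4*(-42))*(-18) = -168*(-18) = 3024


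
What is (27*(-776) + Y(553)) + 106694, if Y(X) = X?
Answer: 86295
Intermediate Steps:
(27*(-776) + Y(553)) + 106694 = (27*(-776) + 553) + 106694 = (-20952 + 553) + 106694 = -20399 + 106694 = 86295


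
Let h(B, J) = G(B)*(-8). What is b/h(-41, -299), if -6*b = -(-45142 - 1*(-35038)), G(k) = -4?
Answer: -421/8 ≈ -52.625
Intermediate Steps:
h(B, J) = 32 (h(B, J) = -4*(-8) = 32)
b = -1684 (b = -(-1)*(-45142 - 1*(-35038))/6 = -(-1)*(-45142 + 35038)/6 = -(-1)*(-10104)/6 = -⅙*10104 = -1684)
b/h(-41, -299) = -1684/32 = -1684*1/32 = -421/8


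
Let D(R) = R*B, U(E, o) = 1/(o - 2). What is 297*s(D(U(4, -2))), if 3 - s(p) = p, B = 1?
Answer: 3861/4 ≈ 965.25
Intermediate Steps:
U(E, o) = 1/(-2 + o)
D(R) = R (D(R) = R*1 = R)
s(p) = 3 - p
297*s(D(U(4, -2))) = 297*(3 - 1/(-2 - 2)) = 297*(3 - 1/(-4)) = 297*(3 - 1*(-¼)) = 297*(3 + ¼) = 297*(13/4) = 3861/4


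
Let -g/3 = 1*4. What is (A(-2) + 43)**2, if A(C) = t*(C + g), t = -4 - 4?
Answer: 24025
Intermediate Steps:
t = -8
g = -12 (g = -3*4 = -12)
A(C) = 96 - 8*C (A(C) = -8*(C - 12) = -8*(-12 + C) = 96 - 8*C)
(A(-2) + 43)**2 = ((96 - 8*(-2)) + 43)**2 = ((96 + 16) + 43)**2 = (112 + 43)**2 = 155**2 = 24025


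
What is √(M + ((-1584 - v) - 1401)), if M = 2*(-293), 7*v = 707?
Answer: 6*I*√102 ≈ 60.597*I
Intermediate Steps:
v = 101 (v = (⅐)*707 = 101)
M = -586
√(M + ((-1584 - v) - 1401)) = √(-586 + ((-1584 - 1*101) - 1401)) = √(-586 + ((-1584 - 101) - 1401)) = √(-586 + (-1685 - 1401)) = √(-586 - 3086) = √(-3672) = 6*I*√102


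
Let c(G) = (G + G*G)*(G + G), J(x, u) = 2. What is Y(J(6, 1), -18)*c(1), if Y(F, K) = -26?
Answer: -104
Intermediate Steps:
c(G) = 2*G*(G + G²) (c(G) = (G + G²)*(2*G) = 2*G*(G + G²))
Y(J(6, 1), -18)*c(1) = -52*1²*(1 + 1) = -52*2 = -26*4 = -104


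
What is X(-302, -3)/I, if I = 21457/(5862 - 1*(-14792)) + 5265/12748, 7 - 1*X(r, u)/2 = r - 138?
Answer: 117693844824/191138573 ≈ 615.75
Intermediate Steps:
X(r, u) = 290 - 2*r (X(r, u) = 14 - 2*(r - 138) = 14 - 2*(-138 + r) = 14 + (276 - 2*r) = 290 - 2*r)
I = 191138573/131648596 (I = 21457/(5862 + 14792) + 5265*(1/12748) = 21457/20654 + 5265/12748 = 191138573/131648596 ≈ 1.4519)
X(-302, -3)/I = (290 - 2*(-302))/(191138573/131648596) = (290 + 604)*(131648596/191138573) = 894*(131648596/191138573) = 117693844824/191138573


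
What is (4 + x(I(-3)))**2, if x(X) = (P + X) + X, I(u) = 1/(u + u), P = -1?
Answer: 64/9 ≈ 7.1111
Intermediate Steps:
I(u) = 1/(2*u)
x(X) = -1 + 2*X (x(X) = (-1 + X) + X = -1 + 2*X)
(4 + x(I(-3)))**2 = (4 + (-1 + 2*((1/2)/(-3))))**2 = (4 + (-1 + 2*((1/2)*(-1/3))))**2 = (4 + (-1 + 2*(-1/6)))**2 = (4 + (-1 - 1/3))**2 = (4 - 4/3)**2 = (8/3)**2 = 64/9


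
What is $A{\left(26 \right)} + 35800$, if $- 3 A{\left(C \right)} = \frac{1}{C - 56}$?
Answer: $\frac{3222001}{90} \approx 35800.0$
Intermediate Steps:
$A{\left(C \right)} = - \frac{1}{3 \left(-56 + C\right)}$ ($A{\left(C \right)} = - \frac{1}{3 \left(C - 56\right)} = - \frac{1}{3 \left(-56 + C\right)}$)
$A{\left(26 \right)} + 35800 = - \frac{1}{-168 + 3 \cdot 26} + 35800 = - \frac{1}{-168 + 78} + 35800 = - \frac{1}{-90} + 35800 = \left(-1\right) \left(- \frac{1}{90}\right) + 35800 = \frac{1}{90} + 35800 = \frac{3222001}{90}$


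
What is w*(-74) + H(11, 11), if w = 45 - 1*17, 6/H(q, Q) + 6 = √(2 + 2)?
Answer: -4147/2 ≈ -2073.5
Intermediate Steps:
H(q, Q) = -3/2 (H(q, Q) = 6/(-6 + √(2 + 2)) = 6/(-6 + √4) = 6/(-6 + 2) = 6/(-4) = 6*(-¼) = -3/2)
w = 28 (w = 45 - 17 = 28)
w*(-74) + H(11, 11) = 28*(-74) - 3/2 = -2072 - 3/2 = -4147/2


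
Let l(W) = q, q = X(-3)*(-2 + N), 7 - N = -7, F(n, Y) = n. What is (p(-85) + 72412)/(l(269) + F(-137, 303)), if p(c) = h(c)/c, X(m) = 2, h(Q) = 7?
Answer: -6155013/9605 ≈ -640.81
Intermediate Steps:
N = 14 (N = 7 - 1*(-7) = 7 + 7 = 14)
q = 24 (q = 2*(-2 + 14) = 2*12 = 24)
l(W) = 24
p(c) = 7/c
(p(-85) + 72412)/(l(269) + F(-137, 303)) = (7/(-85) + 72412)/(24 - 137) = (7*(-1/85) + 72412)/(-113) = (-7/85 + 72412)*(-1/113) = (6155013/85)*(-1/113) = -6155013/9605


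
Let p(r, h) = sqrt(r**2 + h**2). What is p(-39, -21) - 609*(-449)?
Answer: 273441 + 3*sqrt(218) ≈ 2.7349e+5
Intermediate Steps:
p(r, h) = sqrt(h**2 + r**2)
p(-39, -21) - 609*(-449) = sqrt((-21)**2 + (-39)**2) - 609*(-449) = sqrt(441 + 1521) + 273441 = sqrt(1962) + 273441 = 3*sqrt(218) + 273441 = 273441 + 3*sqrt(218)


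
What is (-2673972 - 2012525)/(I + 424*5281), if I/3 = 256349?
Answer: -4686497/3008191 ≈ -1.5579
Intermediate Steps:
I = 769047 (I = 3*256349 = 769047)
(-2673972 - 2012525)/(I + 424*5281) = (-2673972 - 2012525)/(769047 + 424*5281) = -4686497/(769047 + 2239144) = -4686497/3008191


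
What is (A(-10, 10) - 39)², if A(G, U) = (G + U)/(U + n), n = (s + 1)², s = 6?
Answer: 1521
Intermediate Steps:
n = 49 (n = (6 + 1)² = 7² = 49)
A(G, U) = (G + U)/(49 + U) (A(G, U) = (G + U)/(U + 49) = (G + U)/(49 + U))
(A(-10, 10) - 39)² = ((-10 + 10)/(49 + 10) - 39)² = (0/59 - 39)² = ((1/59)*0 - 39)² = (0 - 39)² = (-39)² = 1521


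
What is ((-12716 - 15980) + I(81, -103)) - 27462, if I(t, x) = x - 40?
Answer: -56301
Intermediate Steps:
I(t, x) = -40 + x
((-12716 - 15980) + I(81, -103)) - 27462 = ((-12716 - 15980) + (-40 - 103)) - 27462 = (-28696 - 143) - 27462 = -28839 - 27462 = -56301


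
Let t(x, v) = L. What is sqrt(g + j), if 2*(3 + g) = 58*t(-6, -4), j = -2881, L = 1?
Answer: I*sqrt(2855) ≈ 53.432*I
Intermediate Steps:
t(x, v) = 1
g = 26 (g = -3 + (58*1)/2 = -3 + (1/2)*58 = -3 + 29 = 26)
sqrt(g + j) = sqrt(26 - 2881) = sqrt(-2855) = I*sqrt(2855)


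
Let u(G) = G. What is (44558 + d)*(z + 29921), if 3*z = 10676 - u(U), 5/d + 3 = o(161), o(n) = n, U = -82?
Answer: 235894942683/158 ≈ 1.4930e+9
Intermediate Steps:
d = 5/158 (d = 5/(-3 + 161) = 5/158 ≈ 0.031646)
z = 3586 (z = (10676 - 1*(-82))/3 = (10676 + 82)/3 = (1/3)*10758 = 3586)
(44558 + d)*(z + 29921) = (44558 + 5/158)*(3586 + 29921) = (7040169/158)*33507 = 235894942683/158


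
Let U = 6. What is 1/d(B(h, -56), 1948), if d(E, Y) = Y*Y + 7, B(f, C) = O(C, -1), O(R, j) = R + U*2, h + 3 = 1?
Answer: 1/3794711 ≈ 2.6352e-7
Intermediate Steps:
h = -2 (h = -3 + 1 = -2)
O(R, j) = 12 + R (O(R, j) = R + 6*2 = R + 12 = 12 + R)
B(f, C) = 12 + C
d(E, Y) = 7 + Y**2 (d(E, Y) = Y**2 + 7 = 7 + Y**2)
1/d(B(h, -56), 1948) = 1/(7 + 1948**2) = 1/(7 + 3794704) = 1/3794711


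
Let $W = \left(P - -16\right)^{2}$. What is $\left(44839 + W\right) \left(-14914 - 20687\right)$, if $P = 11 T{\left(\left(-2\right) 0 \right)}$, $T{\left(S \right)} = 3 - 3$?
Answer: $-1605427095$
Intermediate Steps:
$T{\left(S \right)} = 0$ ($T{\left(S \right)} = 3 - 3 = 0$)
$P = 0$ ($P = 11 \cdot 0 = 0$)
$W = 256$ ($W = \left(0 - -16\right)^{2} = \left(0 + \left(-15 + 31\right)\right)^{2} = \left(0 + 16\right)^{2} = 16^{2} = 256$)
$\left(44839 + W\right) \left(-14914 - 20687\right) = \left(44839 + 256\right) \left(-14914 - 20687\right) = 45095 \left(-35601\right) = -1605427095$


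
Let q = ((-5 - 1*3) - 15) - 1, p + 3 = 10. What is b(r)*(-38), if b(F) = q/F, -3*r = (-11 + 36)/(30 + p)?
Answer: -101232/25 ≈ -4049.3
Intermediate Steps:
p = 7 (p = -3 + 10 = 7)
q = -24 (q = ((-5 - 3) - 15) - 1 = (-8 - 15) - 1 = -23 - 1 = -24)
r = -25/111 (r = -(-11 + 36)/(3*(30 + 7)) = -25/(3*37) = -1/3*25/37 = -25/111 ≈ -0.22523)
b(F) = -24/F
b(r)*(-38) = -24/(-25/111)*(-38) = -24*(-111/25)*(-38) = (2664/25)*(-38) = -101232/25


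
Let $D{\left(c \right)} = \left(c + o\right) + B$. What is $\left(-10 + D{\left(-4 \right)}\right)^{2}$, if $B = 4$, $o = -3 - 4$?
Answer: $289$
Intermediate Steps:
$o = -7$
$D{\left(c \right)} = -3 + c$ ($D{\left(c \right)} = \left(c - 7\right) + 4 = \left(-7 + c\right) + 4 = -3 + c$)
$\left(-10 + D{\left(-4 \right)}\right)^{2} = \left(-10 - 7\right)^{2} = \left(-17\right)^{2} = 289$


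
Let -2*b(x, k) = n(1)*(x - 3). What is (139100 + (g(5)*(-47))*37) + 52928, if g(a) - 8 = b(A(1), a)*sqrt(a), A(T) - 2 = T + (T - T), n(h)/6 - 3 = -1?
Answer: 178116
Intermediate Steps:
n(h) = 12 (n(h) = 18 + 6*(-1) = 18 - 6 = 12)
A(T) = 2 + T (A(T) = 2 + (T + (T - T)) = 2 + (T + 0) = 2 + T)
b(x, k) = 18 - 6*x (b(x, k) = -6*(x - 3) = -6*(-3 + x) = -(-36 + 12*x)/2 = 18 - 6*x)
g(a) = 8 (g(a) = 8 + (18 - 6*(2 + 1))*sqrt(a) = 8 + (18 - 6*3)*sqrt(a) = 8 + (18 - 18)*sqrt(a) = 8 + 0*sqrt(a) = 8 + 0 = 8)
(139100 + (g(5)*(-47))*37) + 52928 = (139100 + (8*(-47))*37) + 52928 = (139100 - 376*37) + 52928 = (139100 - 13912) + 52928 = 125188 + 52928 = 178116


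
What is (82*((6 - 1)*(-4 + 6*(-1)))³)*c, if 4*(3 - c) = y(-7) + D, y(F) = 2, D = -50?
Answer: -153750000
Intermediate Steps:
c = 15 (c = 3 - (2 - 50)/4 = 3 - ¼*(-48) = 3 + 12 = 15)
(82*((6 - 1)*(-4 + 6*(-1)))³)*c = (82*((6 - 1)*(-4 + 6*(-1)))³)*15 = (82*(5*(-4 - 6))³)*15 = (82*(5*(-10))³)*15 = (82*(-50)³)*15 = (82*(-125000))*15 = -10250000*15 = -153750000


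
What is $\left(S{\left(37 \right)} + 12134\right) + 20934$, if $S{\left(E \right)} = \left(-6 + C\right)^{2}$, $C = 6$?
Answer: $33068$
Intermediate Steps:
$S{\left(E \right)} = 0$ ($S{\left(E \right)} = \left(-6 + 6\right)^{2} = 0^{2} = 0$)
$\left(S{\left(37 \right)} + 12134\right) + 20934 = \left(0 + 12134\right) + 20934 = 12134 + 20934 = 33068$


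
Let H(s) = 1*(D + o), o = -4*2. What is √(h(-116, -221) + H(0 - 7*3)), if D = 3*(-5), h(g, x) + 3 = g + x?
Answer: 11*I*√3 ≈ 19.053*I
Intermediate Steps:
h(g, x) = -3 + g + x (h(g, x) = -3 + (g + x) = -3 + g + x)
o = -8
D = -15
H(s) = -23 (H(s) = 1*(-15 - 8) = 1*(-23) = -23)
√(h(-116, -221) + H(0 - 7*3)) = √((-3 - 116 - 221) - 23) = √(-340 - 23) = √(-363) = 11*I*√3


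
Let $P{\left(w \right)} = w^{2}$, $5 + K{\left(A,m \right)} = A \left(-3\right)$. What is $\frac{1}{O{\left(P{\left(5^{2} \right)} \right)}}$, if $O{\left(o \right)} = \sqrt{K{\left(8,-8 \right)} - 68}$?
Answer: $- \frac{i \sqrt{97}}{97} \approx - 0.10153 i$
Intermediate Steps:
$K{\left(A,m \right)} = -5 - 3 A$ ($K{\left(A,m \right)} = -5 + A \left(-3\right) = -5 - 3 A$)
$O{\left(o \right)} = i \sqrt{97}$ ($O{\left(o \right)} = \sqrt{\left(-5 - 24\right) - 68} = \sqrt{-29 - 68} = \sqrt{-97} = i \sqrt{97}$)
$\frac{1}{O{\left(P{\left(5^{2} \right)} \right)}} = \frac{1}{i \sqrt{97}} = - \frac{i \sqrt{97}}{97}$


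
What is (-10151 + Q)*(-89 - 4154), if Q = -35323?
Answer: 192946182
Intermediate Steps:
(-10151 + Q)*(-89 - 4154) = (-10151 - 35323)*(-89 - 4154) = -45474*(-4243) = 192946182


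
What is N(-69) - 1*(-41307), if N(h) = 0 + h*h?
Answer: 46068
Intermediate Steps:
N(h) = h**2 (N(h) = 0 + h**2 = h**2)
N(-69) - 1*(-41307) = (-69)**2 - 1*(-41307) = 4761 + 41307 = 46068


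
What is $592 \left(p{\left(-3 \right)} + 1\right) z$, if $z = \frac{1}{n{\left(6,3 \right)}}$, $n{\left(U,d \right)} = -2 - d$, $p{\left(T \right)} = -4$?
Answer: $\frac{1776}{5} \approx 355.2$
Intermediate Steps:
$z = - \frac{1}{5}$ ($z = \frac{1}{-2 - 3} = \frac{1}{-5} = - \frac{1}{5} \approx -0.2$)
$592 \left(p{\left(-3 \right)} + 1\right) z = 592 \left(-4 + 1\right) \left(- \frac{1}{5}\right) = 592 \left(\left(-3\right) \left(- \frac{1}{5}\right)\right) = 592 \cdot \frac{3}{5} = \frac{1776}{5}$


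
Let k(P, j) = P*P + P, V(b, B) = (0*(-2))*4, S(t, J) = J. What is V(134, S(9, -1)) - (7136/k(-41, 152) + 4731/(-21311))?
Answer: -18039557/4368755 ≈ -4.1292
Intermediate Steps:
V(b, B) = 0 (V(b, B) = 0*4 = 0)
k(P, j) = P + P² (k(P, j) = P² + P = P + P²)
V(134, S(9, -1)) - (7136/k(-41, 152) + 4731/(-21311)) = 0 - (7136/((-41*(1 - 41))) + 4731/(-21311)) = 0 - (7136/((-41*(-40))) + 4731*(-1/21311)) = 0 - (7136/1640 - 4731/21311) = 0 - (7136*(1/1640) - 4731/21311) = 0 - (892/205 - 4731/21311) = 0 - 1*18039557/4368755 = 0 - 18039557/4368755 = -18039557/4368755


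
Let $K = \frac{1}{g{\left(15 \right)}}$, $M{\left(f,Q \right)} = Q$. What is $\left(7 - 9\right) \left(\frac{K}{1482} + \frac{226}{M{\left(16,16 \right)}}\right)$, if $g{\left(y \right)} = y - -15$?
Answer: $- \frac{1255997}{44460} \approx -28.25$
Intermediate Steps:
$g{\left(y \right)} = 15 + y$ ($g{\left(y \right)} = y + 15 = 15 + y$)
$K = \frac{1}{30}$ ($K = \frac{1}{15 + 15} = \frac{1}{30} \approx 0.033333$)
$\left(7 - 9\right) \left(\frac{K}{1482} + \frac{226}{M{\left(16,16 \right)}}\right) = \left(7 - 9\right) \left(\frac{1}{30 \cdot 1482} + \frac{226}{16}\right) = - 2 \left(\frac{1}{30} \cdot \frac{1}{1482} + 226 \cdot \frac{1}{16}\right) = - 2 \left(\frac{1}{44460} + \frac{113}{8}\right) = \left(-2\right) \frac{1255997}{88920} = - \frac{1255997}{44460}$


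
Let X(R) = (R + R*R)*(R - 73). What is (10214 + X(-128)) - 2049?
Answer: -3259291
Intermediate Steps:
X(R) = (-73 + R)*(R + R**2) (X(R) = (R + R**2)*(-73 + R) = (-73 + R)*(R + R**2))
(10214 + X(-128)) - 2049 = (10214 - 128*(-73 + (-128)**2 - 72*(-128))) - 2049 = (10214 - 128*(-73 + 16384 + 9216)) - 2049 = (10214 - 128*25527) - 2049 = (10214 - 3267456) - 2049 = -3257242 - 2049 = -3259291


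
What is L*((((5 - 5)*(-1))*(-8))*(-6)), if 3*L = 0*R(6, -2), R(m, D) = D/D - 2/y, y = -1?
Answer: 0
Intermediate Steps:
R(m, D) = 3 (R(m, D) = D/D - 2/(-1) = 1 - 2*(-1) = 1 + 2 = 3)
L = 0 (L = (0*3)/3 = (⅓)*0 = 0)
L*((((5 - 5)*(-1))*(-8))*(-6)) = 0*((((5 - 5)*(-1))*(-8))*(-6)) = 0*(((0*(-1))*(-8))*(-6)) = 0*((0*(-8))*(-6)) = 0*(0*(-6)) = 0*0 = 0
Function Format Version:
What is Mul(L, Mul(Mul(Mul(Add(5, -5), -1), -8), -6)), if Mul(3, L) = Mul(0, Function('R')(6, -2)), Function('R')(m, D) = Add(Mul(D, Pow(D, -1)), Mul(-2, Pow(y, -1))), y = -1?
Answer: 0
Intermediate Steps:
Function('R')(m, D) = 3 (Function('R')(m, D) = Add(Mul(D, Pow(D, -1)), Mul(-2, Pow(-1, -1))) = Add(1, Mul(-2, -1)) = Add(1, 2) = 3)
L = 0 (L = Mul(Rational(1, 3), Mul(0, 3)) = Mul(Rational(1, 3), 0) = 0)
Mul(L, Mul(Mul(Mul(Add(5, -5), -1), -8), -6)) = Mul(0, Mul(Mul(Mul(Add(5, -5), -1), -8), -6)) = Mul(0, Mul(Mul(Mul(0, -1), -8), -6)) = Mul(0, Mul(Mul(0, -8), -6)) = Mul(0, Mul(0, -6)) = Mul(0, 0) = 0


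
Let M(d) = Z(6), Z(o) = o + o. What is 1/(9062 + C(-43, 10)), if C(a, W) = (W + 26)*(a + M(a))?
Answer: 1/7946 ≈ 0.00012585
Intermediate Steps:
Z(o) = 2*o
M(d) = 12 (M(d) = 2*6 = 12)
C(a, W) = (12 + a)*(26 + W) (C(a, W) = (W + 26)*(a + 12) = (26 + W)*(12 + a) = (12 + a)*(26 + W))
1/(9062 + C(-43, 10)) = 1/(9062 + (312 + 12*10 + 26*(-43) + 10*(-43))) = 1/(9062 + (312 + 120 - 1118 - 430)) = 1/(9062 - 1116) = 1/7946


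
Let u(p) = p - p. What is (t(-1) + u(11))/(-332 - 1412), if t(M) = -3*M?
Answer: -3/1744 ≈ -0.0017202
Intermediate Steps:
u(p) = 0
(t(-1) + u(11))/(-332 - 1412) = (-3*(-1) + 0)/(-332 - 1412) = (3 + 0)/(-1744) = 3*(-1/1744) = -3/1744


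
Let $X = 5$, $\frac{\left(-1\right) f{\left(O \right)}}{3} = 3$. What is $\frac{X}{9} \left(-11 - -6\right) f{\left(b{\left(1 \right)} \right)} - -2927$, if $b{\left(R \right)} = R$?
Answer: $2952$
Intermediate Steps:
$f{\left(O \right)} = -9$ ($f{\left(O \right)} = \left(-3\right) 3 = -9$)
$\frac{X}{9} \left(-11 - -6\right) f{\left(b{\left(1 \right)} \right)} - -2927 = \frac{5}{9} \left(-11 - -6\right) \left(-9\right) - -2927 = 5 \cdot \frac{1}{9} \left(-11 + 6\right) \left(-9\right) + 2927 = \frac{5}{9} \left(-5\right) \left(-9\right) + 2927 = \left(- \frac{25}{9}\right) \left(-9\right) + 2927 = 25 + 2927 = 2952$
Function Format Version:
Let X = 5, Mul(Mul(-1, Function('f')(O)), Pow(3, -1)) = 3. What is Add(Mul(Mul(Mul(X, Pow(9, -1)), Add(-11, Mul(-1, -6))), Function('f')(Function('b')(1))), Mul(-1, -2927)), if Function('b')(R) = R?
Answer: 2952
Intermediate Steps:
Function('f')(O) = -9 (Function('f')(O) = Mul(-3, 3) = -9)
Add(Mul(Mul(Mul(X, Pow(9, -1)), Add(-11, Mul(-1, -6))), Function('f')(Function('b')(1))), Mul(-1, -2927)) = Add(Mul(Mul(Mul(5, Pow(9, -1)), Add(-11, Mul(-1, -6))), -9), Mul(-1, -2927)) = Add(Mul(Mul(Mul(5, Rational(1, 9)), Add(-11, 6)), -9), 2927) = Add(Mul(Mul(Rational(5, 9), -5), -9), 2927) = Add(Mul(Rational(-25, 9), -9), 2927) = Add(25, 2927) = 2952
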